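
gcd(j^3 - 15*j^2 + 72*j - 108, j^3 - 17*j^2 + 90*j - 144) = j^2 - 9*j + 18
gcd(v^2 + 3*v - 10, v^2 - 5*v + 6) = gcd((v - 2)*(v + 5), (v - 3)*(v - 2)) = v - 2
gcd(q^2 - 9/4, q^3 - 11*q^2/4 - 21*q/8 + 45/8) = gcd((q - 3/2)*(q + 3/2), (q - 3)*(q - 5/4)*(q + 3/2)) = q + 3/2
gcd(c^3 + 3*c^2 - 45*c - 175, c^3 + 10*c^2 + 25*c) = c^2 + 10*c + 25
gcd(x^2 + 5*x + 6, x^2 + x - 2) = x + 2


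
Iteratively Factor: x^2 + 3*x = (x)*(x + 3)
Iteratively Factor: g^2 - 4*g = (g)*(g - 4)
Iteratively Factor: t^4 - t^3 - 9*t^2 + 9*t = (t + 3)*(t^3 - 4*t^2 + 3*t) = (t - 3)*(t + 3)*(t^2 - t) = (t - 3)*(t - 1)*(t + 3)*(t)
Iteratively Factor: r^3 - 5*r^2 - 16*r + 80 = (r - 5)*(r^2 - 16) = (r - 5)*(r + 4)*(r - 4)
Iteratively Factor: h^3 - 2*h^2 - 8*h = (h + 2)*(h^2 - 4*h) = (h - 4)*(h + 2)*(h)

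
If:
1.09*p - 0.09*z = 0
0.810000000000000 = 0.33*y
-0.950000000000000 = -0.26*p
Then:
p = 3.65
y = 2.45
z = 44.25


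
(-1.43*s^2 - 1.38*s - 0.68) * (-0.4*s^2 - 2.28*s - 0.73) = 0.572*s^4 + 3.8124*s^3 + 4.4623*s^2 + 2.5578*s + 0.4964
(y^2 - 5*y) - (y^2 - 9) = 9 - 5*y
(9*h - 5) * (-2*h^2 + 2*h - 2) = -18*h^3 + 28*h^2 - 28*h + 10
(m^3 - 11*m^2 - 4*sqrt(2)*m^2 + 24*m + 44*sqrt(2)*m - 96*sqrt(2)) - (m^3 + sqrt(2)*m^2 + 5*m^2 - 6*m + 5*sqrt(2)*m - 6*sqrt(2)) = -16*m^2 - 5*sqrt(2)*m^2 + 30*m + 39*sqrt(2)*m - 90*sqrt(2)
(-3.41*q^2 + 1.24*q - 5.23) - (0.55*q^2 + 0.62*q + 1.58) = -3.96*q^2 + 0.62*q - 6.81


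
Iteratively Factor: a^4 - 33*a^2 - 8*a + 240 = (a - 3)*(a^3 + 3*a^2 - 24*a - 80) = (a - 5)*(a - 3)*(a^2 + 8*a + 16) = (a - 5)*(a - 3)*(a + 4)*(a + 4)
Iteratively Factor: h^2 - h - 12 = (h + 3)*(h - 4)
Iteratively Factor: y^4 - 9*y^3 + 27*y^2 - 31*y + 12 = (y - 1)*(y^3 - 8*y^2 + 19*y - 12) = (y - 1)^2*(y^2 - 7*y + 12) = (y - 4)*(y - 1)^2*(y - 3)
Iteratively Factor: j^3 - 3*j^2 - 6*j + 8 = (j - 1)*(j^2 - 2*j - 8) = (j - 4)*(j - 1)*(j + 2)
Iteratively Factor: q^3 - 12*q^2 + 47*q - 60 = (q - 3)*(q^2 - 9*q + 20) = (q - 4)*(q - 3)*(q - 5)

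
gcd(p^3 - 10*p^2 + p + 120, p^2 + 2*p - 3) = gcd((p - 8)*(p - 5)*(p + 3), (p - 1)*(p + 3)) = p + 3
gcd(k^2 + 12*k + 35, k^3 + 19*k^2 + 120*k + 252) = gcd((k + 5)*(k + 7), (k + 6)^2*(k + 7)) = k + 7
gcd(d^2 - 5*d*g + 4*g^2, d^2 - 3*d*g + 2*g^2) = d - g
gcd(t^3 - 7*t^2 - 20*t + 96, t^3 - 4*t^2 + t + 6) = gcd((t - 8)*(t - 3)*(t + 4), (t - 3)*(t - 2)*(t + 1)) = t - 3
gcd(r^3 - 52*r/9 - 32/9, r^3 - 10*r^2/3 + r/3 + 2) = r + 2/3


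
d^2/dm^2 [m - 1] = 0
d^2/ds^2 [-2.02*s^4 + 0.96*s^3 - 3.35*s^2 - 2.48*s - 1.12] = -24.24*s^2 + 5.76*s - 6.7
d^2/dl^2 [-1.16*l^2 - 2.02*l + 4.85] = -2.32000000000000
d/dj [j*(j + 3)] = 2*j + 3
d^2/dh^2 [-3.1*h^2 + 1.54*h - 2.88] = -6.20000000000000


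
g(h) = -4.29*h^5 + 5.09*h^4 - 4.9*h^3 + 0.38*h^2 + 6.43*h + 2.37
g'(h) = -21.45*h^4 + 20.36*h^3 - 14.7*h^2 + 0.76*h + 6.43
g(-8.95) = 282508.97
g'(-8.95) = -153406.32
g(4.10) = -3834.51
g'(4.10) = -4895.59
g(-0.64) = 1.01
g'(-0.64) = -9.01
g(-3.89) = 5258.30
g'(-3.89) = -6329.07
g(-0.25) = 0.89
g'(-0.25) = 4.92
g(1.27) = 0.18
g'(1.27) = -30.41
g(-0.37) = 0.42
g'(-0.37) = 2.70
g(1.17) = 2.70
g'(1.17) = -20.39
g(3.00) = -737.40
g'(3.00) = -1311.32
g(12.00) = -970275.99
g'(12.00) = -411706.37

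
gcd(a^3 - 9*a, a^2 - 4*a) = a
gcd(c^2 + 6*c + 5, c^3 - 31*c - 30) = c^2 + 6*c + 5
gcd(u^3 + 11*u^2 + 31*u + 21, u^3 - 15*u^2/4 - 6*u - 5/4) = u + 1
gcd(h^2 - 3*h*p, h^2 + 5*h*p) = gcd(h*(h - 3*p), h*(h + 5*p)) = h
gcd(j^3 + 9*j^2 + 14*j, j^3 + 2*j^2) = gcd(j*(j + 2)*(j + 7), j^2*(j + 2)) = j^2 + 2*j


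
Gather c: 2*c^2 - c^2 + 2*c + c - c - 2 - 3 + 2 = c^2 + 2*c - 3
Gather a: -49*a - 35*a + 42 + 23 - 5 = 60 - 84*a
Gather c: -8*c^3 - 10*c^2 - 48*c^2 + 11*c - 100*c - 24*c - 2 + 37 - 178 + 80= -8*c^3 - 58*c^2 - 113*c - 63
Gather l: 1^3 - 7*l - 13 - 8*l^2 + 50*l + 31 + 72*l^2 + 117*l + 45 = 64*l^2 + 160*l + 64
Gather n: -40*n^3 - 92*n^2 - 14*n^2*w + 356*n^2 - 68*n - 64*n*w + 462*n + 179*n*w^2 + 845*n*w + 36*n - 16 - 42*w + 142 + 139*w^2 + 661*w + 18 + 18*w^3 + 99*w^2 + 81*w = -40*n^3 + n^2*(264 - 14*w) + n*(179*w^2 + 781*w + 430) + 18*w^3 + 238*w^2 + 700*w + 144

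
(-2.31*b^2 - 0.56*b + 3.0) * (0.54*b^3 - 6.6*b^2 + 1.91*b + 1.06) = -1.2474*b^5 + 14.9436*b^4 + 0.903900000000001*b^3 - 23.3182*b^2 + 5.1364*b + 3.18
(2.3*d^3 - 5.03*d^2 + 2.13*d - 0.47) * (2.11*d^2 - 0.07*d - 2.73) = 4.853*d^5 - 10.7743*d^4 - 1.4326*d^3 + 12.5911*d^2 - 5.782*d + 1.2831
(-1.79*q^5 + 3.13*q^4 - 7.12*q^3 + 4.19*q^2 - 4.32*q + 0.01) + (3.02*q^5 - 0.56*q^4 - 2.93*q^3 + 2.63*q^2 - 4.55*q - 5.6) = 1.23*q^5 + 2.57*q^4 - 10.05*q^3 + 6.82*q^2 - 8.87*q - 5.59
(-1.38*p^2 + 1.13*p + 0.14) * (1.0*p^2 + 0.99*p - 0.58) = -1.38*p^4 - 0.2362*p^3 + 2.0591*p^2 - 0.5168*p - 0.0812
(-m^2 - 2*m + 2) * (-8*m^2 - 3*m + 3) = 8*m^4 + 19*m^3 - 13*m^2 - 12*m + 6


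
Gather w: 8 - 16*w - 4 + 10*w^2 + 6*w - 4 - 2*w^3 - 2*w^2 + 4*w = -2*w^3 + 8*w^2 - 6*w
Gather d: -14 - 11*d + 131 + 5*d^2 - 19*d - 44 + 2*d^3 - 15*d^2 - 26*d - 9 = 2*d^3 - 10*d^2 - 56*d + 64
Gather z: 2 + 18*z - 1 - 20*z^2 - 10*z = -20*z^2 + 8*z + 1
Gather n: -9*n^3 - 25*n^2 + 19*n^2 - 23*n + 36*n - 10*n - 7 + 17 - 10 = -9*n^3 - 6*n^2 + 3*n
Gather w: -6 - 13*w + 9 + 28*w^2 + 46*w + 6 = 28*w^2 + 33*w + 9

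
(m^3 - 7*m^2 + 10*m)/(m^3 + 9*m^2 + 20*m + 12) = m*(m^2 - 7*m + 10)/(m^3 + 9*m^2 + 20*m + 12)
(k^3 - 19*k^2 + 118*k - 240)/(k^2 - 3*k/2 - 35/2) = 2*(k^2 - 14*k + 48)/(2*k + 7)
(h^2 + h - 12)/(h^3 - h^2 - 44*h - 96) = (h - 3)/(h^2 - 5*h - 24)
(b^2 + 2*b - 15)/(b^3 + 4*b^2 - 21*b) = (b + 5)/(b*(b + 7))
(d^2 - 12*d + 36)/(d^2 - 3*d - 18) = (d - 6)/(d + 3)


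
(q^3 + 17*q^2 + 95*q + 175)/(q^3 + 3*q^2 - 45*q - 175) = (q + 7)/(q - 7)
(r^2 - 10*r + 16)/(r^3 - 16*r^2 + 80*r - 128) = (r - 2)/(r^2 - 8*r + 16)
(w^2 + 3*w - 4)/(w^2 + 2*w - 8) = (w - 1)/(w - 2)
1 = 1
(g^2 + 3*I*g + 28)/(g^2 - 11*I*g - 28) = (g + 7*I)/(g - 7*I)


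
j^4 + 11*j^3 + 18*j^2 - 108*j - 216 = (j - 3)*(j + 2)*(j + 6)^2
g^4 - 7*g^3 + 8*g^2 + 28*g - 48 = (g - 4)*(g - 3)*(g - 2)*(g + 2)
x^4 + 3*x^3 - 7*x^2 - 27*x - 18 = (x - 3)*(x + 1)*(x + 2)*(x + 3)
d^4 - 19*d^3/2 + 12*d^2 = d^2*(d - 8)*(d - 3/2)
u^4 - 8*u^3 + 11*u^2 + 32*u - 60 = (u - 5)*(u - 3)*(u - 2)*(u + 2)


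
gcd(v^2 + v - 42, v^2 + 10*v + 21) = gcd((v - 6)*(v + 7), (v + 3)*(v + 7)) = v + 7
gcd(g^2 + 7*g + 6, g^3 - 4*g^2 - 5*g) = g + 1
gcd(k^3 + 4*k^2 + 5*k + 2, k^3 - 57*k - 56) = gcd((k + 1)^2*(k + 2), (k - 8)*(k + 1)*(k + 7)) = k + 1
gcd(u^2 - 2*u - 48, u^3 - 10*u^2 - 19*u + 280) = u - 8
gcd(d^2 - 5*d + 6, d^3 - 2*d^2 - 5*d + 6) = d - 3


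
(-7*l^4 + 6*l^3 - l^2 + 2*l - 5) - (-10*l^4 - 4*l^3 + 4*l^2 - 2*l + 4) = 3*l^4 + 10*l^3 - 5*l^2 + 4*l - 9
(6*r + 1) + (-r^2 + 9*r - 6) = -r^2 + 15*r - 5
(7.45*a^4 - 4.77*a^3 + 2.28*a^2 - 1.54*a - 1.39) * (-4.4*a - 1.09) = -32.78*a^5 + 12.8675*a^4 - 4.8327*a^3 + 4.2908*a^2 + 7.7946*a + 1.5151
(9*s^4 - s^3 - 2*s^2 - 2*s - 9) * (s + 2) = 9*s^5 + 17*s^4 - 4*s^3 - 6*s^2 - 13*s - 18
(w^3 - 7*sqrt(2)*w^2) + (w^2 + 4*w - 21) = w^3 - 7*sqrt(2)*w^2 + w^2 + 4*w - 21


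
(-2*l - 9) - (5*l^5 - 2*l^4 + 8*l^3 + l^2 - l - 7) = -5*l^5 + 2*l^4 - 8*l^3 - l^2 - l - 2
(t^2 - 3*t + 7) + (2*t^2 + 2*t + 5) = 3*t^2 - t + 12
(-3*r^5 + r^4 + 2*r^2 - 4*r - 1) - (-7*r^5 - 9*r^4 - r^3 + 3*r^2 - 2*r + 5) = 4*r^5 + 10*r^4 + r^3 - r^2 - 2*r - 6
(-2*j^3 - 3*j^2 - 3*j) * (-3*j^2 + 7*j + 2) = 6*j^5 - 5*j^4 - 16*j^3 - 27*j^2 - 6*j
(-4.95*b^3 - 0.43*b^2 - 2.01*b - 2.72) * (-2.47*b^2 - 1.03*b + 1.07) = 12.2265*b^5 + 6.1606*b^4 + 0.111099999999999*b^3 + 8.3286*b^2 + 0.6509*b - 2.9104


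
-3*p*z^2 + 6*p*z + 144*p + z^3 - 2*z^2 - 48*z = (-3*p + z)*(z - 8)*(z + 6)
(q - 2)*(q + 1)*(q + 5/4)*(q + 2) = q^4 + 9*q^3/4 - 11*q^2/4 - 9*q - 5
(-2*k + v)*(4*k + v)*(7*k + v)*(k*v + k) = -56*k^4*v - 56*k^4 + 6*k^3*v^2 + 6*k^3*v + 9*k^2*v^3 + 9*k^2*v^2 + k*v^4 + k*v^3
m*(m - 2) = m^2 - 2*m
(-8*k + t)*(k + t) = -8*k^2 - 7*k*t + t^2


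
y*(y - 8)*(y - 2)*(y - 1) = y^4 - 11*y^3 + 26*y^2 - 16*y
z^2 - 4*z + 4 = (z - 2)^2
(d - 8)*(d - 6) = d^2 - 14*d + 48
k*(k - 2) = k^2 - 2*k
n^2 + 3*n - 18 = (n - 3)*(n + 6)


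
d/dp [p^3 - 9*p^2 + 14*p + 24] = 3*p^2 - 18*p + 14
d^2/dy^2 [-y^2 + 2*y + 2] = -2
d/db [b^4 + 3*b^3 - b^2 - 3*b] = 4*b^3 + 9*b^2 - 2*b - 3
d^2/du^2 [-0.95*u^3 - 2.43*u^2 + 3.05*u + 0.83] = -5.7*u - 4.86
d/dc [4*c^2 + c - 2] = 8*c + 1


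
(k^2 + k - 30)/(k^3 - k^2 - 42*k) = (k - 5)/(k*(k - 7))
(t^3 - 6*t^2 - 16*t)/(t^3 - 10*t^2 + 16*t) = (t + 2)/(t - 2)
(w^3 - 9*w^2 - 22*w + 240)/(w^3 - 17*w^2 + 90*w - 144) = (w + 5)/(w - 3)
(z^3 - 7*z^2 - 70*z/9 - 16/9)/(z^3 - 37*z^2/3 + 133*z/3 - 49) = (9*z^3 - 63*z^2 - 70*z - 16)/(3*(3*z^3 - 37*z^2 + 133*z - 147))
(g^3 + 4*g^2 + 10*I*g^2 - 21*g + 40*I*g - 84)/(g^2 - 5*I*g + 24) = (g^2 + g*(4 + 7*I) + 28*I)/(g - 8*I)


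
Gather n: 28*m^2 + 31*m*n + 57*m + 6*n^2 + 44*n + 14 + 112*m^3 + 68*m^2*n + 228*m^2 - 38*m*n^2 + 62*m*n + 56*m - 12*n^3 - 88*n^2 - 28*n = 112*m^3 + 256*m^2 + 113*m - 12*n^3 + n^2*(-38*m - 82) + n*(68*m^2 + 93*m + 16) + 14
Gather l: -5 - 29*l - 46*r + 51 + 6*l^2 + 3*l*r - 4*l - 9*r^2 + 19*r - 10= 6*l^2 + l*(3*r - 33) - 9*r^2 - 27*r + 36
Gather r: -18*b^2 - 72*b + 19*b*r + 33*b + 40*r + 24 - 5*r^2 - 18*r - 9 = -18*b^2 - 39*b - 5*r^2 + r*(19*b + 22) + 15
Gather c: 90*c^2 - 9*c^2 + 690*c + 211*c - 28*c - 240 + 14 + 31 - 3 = 81*c^2 + 873*c - 198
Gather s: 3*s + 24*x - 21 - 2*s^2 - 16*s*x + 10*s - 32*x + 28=-2*s^2 + s*(13 - 16*x) - 8*x + 7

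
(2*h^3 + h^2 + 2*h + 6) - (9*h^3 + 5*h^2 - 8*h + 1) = -7*h^3 - 4*h^2 + 10*h + 5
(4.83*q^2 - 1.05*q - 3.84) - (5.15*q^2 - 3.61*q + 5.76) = -0.32*q^2 + 2.56*q - 9.6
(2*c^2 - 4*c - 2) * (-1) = -2*c^2 + 4*c + 2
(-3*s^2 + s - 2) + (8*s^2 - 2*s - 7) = 5*s^2 - s - 9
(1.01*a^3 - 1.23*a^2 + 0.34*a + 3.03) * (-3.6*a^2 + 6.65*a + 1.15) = -3.636*a^5 + 11.1445*a^4 - 8.242*a^3 - 10.0615*a^2 + 20.5405*a + 3.4845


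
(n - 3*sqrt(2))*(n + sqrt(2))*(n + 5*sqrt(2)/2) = n^3 + sqrt(2)*n^2/2 - 16*n - 15*sqrt(2)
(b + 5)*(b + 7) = b^2 + 12*b + 35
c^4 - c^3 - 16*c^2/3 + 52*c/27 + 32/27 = (c - 8/3)*(c - 2/3)*(c + 1/3)*(c + 2)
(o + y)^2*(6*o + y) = 6*o^3 + 13*o^2*y + 8*o*y^2 + y^3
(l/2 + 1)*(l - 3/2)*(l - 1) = l^3/2 - l^2/4 - 7*l/4 + 3/2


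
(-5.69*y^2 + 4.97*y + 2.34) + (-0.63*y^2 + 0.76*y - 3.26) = -6.32*y^2 + 5.73*y - 0.92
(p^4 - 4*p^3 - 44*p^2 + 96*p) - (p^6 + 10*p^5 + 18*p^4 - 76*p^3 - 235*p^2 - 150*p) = -p^6 - 10*p^5 - 17*p^4 + 72*p^3 + 191*p^2 + 246*p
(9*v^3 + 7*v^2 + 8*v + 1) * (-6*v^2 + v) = -54*v^5 - 33*v^4 - 41*v^3 + 2*v^2 + v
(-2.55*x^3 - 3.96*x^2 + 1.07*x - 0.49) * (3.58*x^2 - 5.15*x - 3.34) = -9.129*x^5 - 1.0443*x^4 + 32.7416*x^3 + 5.9617*x^2 - 1.0503*x + 1.6366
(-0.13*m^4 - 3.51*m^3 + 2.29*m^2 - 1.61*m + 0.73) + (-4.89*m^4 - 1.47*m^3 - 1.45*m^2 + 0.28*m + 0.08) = -5.02*m^4 - 4.98*m^3 + 0.84*m^2 - 1.33*m + 0.81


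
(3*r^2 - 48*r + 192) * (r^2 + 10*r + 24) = 3*r^4 - 18*r^3 - 216*r^2 + 768*r + 4608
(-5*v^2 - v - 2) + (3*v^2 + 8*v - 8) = -2*v^2 + 7*v - 10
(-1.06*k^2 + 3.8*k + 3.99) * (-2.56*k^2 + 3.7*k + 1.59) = 2.7136*k^4 - 13.65*k^3 + 2.1602*k^2 + 20.805*k + 6.3441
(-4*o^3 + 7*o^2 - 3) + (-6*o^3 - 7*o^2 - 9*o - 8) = -10*o^3 - 9*o - 11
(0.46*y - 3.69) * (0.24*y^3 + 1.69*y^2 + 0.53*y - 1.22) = 0.1104*y^4 - 0.1082*y^3 - 5.9923*y^2 - 2.5169*y + 4.5018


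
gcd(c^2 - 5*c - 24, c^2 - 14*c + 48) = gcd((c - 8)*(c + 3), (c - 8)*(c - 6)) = c - 8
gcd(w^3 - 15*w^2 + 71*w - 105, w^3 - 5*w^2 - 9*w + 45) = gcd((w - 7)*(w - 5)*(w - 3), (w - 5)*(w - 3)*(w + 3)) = w^2 - 8*w + 15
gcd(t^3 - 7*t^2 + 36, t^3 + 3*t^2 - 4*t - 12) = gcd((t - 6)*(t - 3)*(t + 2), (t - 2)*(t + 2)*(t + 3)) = t + 2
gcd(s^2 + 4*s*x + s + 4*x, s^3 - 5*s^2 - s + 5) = s + 1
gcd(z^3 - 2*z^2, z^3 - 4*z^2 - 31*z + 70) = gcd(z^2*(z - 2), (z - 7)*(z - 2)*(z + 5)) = z - 2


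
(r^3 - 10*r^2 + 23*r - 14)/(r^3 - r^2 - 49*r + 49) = (r - 2)/(r + 7)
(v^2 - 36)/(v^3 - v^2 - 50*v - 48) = (v - 6)/(v^2 - 7*v - 8)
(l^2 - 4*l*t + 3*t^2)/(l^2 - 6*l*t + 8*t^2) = (l^2 - 4*l*t + 3*t^2)/(l^2 - 6*l*t + 8*t^2)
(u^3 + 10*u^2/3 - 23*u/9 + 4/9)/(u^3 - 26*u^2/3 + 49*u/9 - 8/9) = (u + 4)/(u - 8)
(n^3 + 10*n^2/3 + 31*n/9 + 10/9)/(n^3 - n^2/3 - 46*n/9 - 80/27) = 3*(n + 1)/(3*n - 8)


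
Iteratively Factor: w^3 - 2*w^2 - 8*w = (w)*(w^2 - 2*w - 8) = w*(w + 2)*(w - 4)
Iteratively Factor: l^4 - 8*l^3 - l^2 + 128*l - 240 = (l - 5)*(l^3 - 3*l^2 - 16*l + 48) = (l - 5)*(l - 4)*(l^2 + l - 12) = (l - 5)*(l - 4)*(l + 4)*(l - 3)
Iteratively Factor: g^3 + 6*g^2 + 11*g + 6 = (g + 3)*(g^2 + 3*g + 2) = (g + 1)*(g + 3)*(g + 2)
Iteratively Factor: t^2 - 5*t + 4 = (t - 4)*(t - 1)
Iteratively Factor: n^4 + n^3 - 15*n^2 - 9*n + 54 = (n + 3)*(n^3 - 2*n^2 - 9*n + 18) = (n - 3)*(n + 3)*(n^2 + n - 6) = (n - 3)*(n + 3)^2*(n - 2)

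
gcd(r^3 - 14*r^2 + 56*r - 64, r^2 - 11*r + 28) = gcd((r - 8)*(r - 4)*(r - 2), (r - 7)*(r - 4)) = r - 4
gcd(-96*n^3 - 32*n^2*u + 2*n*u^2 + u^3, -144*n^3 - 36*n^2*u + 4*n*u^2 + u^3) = -24*n^2 - 2*n*u + u^2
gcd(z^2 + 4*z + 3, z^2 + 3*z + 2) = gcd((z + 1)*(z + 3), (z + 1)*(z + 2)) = z + 1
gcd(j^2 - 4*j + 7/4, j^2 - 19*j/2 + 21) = j - 7/2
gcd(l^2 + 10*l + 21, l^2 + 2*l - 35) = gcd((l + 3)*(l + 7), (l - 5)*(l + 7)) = l + 7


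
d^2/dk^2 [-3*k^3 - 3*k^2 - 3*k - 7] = -18*k - 6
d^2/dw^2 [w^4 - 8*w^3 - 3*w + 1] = 12*w*(w - 4)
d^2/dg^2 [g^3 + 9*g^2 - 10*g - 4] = 6*g + 18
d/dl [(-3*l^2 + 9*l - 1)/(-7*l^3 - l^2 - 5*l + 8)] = (-21*l^4 + 126*l^3 + 3*l^2 - 50*l + 67)/(49*l^6 + 14*l^5 + 71*l^4 - 102*l^3 + 9*l^2 - 80*l + 64)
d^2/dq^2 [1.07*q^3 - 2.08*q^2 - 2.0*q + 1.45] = 6.42*q - 4.16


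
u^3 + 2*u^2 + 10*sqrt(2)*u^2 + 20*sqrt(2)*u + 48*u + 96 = (u + 2)*(u + 4*sqrt(2))*(u + 6*sqrt(2))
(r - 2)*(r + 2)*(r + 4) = r^3 + 4*r^2 - 4*r - 16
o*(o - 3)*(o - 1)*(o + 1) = o^4 - 3*o^3 - o^2 + 3*o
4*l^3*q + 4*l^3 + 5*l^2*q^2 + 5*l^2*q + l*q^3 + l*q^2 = (l + q)*(4*l + q)*(l*q + l)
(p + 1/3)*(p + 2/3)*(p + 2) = p^3 + 3*p^2 + 20*p/9 + 4/9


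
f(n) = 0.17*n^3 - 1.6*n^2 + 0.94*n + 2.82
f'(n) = 0.51*n^2 - 3.2*n + 0.94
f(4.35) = -9.37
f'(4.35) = -3.33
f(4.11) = -8.54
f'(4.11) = -3.60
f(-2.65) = -14.07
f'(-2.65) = 13.00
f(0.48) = 2.92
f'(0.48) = -0.48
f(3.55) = -6.40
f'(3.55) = -3.99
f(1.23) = 1.87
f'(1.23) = -2.22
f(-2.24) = -9.22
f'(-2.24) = 10.67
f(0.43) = 2.94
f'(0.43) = -0.34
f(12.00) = 77.46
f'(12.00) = 35.98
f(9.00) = 5.61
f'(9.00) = 13.45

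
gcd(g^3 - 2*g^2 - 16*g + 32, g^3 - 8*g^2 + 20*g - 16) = g^2 - 6*g + 8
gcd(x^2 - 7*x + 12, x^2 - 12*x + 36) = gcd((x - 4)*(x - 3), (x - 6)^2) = 1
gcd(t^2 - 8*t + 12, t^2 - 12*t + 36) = t - 6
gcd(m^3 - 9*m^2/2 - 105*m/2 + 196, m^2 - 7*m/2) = m - 7/2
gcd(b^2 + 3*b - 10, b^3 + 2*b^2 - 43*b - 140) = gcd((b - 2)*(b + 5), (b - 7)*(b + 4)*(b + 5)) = b + 5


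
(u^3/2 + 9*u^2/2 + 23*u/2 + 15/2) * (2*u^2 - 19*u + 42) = u^5 - u^4/2 - 83*u^3/2 - 29*u^2/2 + 681*u/2 + 315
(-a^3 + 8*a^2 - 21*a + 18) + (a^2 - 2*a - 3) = -a^3 + 9*a^2 - 23*a + 15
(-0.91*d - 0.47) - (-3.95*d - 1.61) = 3.04*d + 1.14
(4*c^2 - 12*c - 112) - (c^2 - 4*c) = 3*c^2 - 8*c - 112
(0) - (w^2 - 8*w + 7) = -w^2 + 8*w - 7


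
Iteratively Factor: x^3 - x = (x)*(x^2 - 1) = x*(x + 1)*(x - 1)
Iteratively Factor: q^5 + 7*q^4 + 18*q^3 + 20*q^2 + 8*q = (q)*(q^4 + 7*q^3 + 18*q^2 + 20*q + 8) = q*(q + 1)*(q^3 + 6*q^2 + 12*q + 8) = q*(q + 1)*(q + 2)*(q^2 + 4*q + 4) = q*(q + 1)*(q + 2)^2*(q + 2)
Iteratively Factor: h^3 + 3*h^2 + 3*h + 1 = (h + 1)*(h^2 + 2*h + 1) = (h + 1)^2*(h + 1)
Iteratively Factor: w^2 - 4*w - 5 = (w - 5)*(w + 1)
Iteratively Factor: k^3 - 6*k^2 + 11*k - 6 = (k - 2)*(k^2 - 4*k + 3) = (k - 2)*(k - 1)*(k - 3)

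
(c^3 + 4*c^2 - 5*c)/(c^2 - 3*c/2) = 2*(c^2 + 4*c - 5)/(2*c - 3)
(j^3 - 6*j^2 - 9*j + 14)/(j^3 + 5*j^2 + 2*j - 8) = (j - 7)/(j + 4)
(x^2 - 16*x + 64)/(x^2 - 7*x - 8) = (x - 8)/(x + 1)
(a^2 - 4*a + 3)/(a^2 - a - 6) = (a - 1)/(a + 2)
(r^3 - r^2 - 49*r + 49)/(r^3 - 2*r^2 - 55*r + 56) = (r - 7)/(r - 8)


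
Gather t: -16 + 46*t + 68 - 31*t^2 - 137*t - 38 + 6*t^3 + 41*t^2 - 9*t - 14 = 6*t^3 + 10*t^2 - 100*t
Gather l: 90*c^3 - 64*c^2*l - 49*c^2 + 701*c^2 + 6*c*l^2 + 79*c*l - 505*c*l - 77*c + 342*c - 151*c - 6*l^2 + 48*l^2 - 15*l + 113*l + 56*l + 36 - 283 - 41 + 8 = 90*c^3 + 652*c^2 + 114*c + l^2*(6*c + 42) + l*(-64*c^2 - 426*c + 154) - 280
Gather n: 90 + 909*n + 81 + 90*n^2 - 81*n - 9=90*n^2 + 828*n + 162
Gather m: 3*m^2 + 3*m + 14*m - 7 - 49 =3*m^2 + 17*m - 56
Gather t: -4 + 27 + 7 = 30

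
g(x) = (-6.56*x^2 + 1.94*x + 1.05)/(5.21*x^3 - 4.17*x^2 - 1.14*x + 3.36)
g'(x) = (1.94 - 13.12*x)/(5.21*x^3 - 4.17*x^2 - 1.14*x + 3.36) + (-15.63*x^2 + 8.34*x + 1.14)*(-6.56*x^2 + 1.94*x + 1.05)/(5.21*x^3 - 4.17*x^2 - 1.14*x + 3.36)^2 = (34.1776*x^4 - 20.2148*x^3 - 0.843300000000001*x^2 - 35.3262*x + 7.7154)/(27.1441*x^6 - 43.4514*x^5 + 5.5101*x^4 + 44.5188*x^3 - 26.7228*x^2 - 7.6608*x + 11.2896)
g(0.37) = 0.33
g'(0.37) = -0.85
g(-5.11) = 0.23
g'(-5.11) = 0.04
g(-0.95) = 1.77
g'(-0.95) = 5.97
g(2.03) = -0.80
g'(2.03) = 0.46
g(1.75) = -0.95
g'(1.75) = 0.57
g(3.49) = -0.42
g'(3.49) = 0.14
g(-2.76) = 0.40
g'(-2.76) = 0.14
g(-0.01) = 0.31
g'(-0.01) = 0.71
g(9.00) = -0.15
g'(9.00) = 0.02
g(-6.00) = 0.20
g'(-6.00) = 0.03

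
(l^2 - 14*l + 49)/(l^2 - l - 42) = (l - 7)/(l + 6)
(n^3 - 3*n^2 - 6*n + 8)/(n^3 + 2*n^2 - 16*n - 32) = (n - 1)/(n + 4)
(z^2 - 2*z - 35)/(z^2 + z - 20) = (z - 7)/(z - 4)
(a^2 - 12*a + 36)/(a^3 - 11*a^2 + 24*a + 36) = 1/(a + 1)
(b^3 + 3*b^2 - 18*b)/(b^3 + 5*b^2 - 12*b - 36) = b/(b + 2)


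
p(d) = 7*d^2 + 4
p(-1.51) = 19.96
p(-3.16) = 73.90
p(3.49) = 89.26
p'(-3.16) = -44.24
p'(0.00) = 0.00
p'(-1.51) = -21.14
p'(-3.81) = -53.34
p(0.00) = 4.00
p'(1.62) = 22.68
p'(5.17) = 72.38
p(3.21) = 76.13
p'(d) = 14*d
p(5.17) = 191.10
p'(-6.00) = -84.00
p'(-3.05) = -42.70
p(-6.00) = 256.00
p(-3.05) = 69.12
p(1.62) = 22.37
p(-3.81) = 105.61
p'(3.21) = 44.94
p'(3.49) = 48.86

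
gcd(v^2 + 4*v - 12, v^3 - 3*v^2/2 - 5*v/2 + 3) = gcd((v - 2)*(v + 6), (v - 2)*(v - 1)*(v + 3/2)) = v - 2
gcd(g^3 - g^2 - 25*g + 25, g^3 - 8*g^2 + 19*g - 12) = g - 1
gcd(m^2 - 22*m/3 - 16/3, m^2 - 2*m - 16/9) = m + 2/3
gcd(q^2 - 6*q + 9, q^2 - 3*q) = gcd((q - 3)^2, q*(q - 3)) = q - 3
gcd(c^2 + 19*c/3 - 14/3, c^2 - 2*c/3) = c - 2/3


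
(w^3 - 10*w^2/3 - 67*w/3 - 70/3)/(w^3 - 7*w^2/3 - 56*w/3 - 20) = (w - 7)/(w - 6)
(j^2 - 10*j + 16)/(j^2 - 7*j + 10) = (j - 8)/(j - 5)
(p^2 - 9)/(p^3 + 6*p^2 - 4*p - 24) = (p^2 - 9)/(p^3 + 6*p^2 - 4*p - 24)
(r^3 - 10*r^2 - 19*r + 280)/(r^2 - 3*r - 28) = (r^2 - 3*r - 40)/(r + 4)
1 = 1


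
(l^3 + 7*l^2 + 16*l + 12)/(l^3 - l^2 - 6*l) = (l^2 + 5*l + 6)/(l*(l - 3))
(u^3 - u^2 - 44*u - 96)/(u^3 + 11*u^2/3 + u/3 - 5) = 3*(u^2 - 4*u - 32)/(3*u^2 + 2*u - 5)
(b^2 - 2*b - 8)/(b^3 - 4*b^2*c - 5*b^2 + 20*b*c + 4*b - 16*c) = (b + 2)/(b^2 - 4*b*c - b + 4*c)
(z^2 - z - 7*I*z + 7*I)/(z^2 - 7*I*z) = (z - 1)/z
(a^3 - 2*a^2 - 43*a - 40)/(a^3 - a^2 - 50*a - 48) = (a + 5)/(a + 6)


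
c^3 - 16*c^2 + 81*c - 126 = (c - 7)*(c - 6)*(c - 3)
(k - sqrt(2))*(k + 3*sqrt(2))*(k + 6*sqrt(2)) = k^3 + 8*sqrt(2)*k^2 + 18*k - 36*sqrt(2)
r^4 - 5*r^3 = r^3*(r - 5)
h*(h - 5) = h^2 - 5*h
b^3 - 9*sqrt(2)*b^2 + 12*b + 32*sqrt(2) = (b - 8*sqrt(2))*(b - 2*sqrt(2))*(b + sqrt(2))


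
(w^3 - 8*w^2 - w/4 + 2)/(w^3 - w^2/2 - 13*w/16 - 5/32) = 8*(2*w^2 - 17*w + 8)/(16*w^2 - 16*w - 5)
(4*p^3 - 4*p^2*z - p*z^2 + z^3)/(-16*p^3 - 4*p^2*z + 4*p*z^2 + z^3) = (-p + z)/(4*p + z)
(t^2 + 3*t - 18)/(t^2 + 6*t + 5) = (t^2 + 3*t - 18)/(t^2 + 6*t + 5)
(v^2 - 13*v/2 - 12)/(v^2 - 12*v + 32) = (v + 3/2)/(v - 4)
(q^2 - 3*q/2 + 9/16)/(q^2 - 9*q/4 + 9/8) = (4*q - 3)/(2*(2*q - 3))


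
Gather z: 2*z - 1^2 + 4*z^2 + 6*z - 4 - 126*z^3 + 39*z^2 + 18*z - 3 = -126*z^3 + 43*z^2 + 26*z - 8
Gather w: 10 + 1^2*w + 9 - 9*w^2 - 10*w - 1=-9*w^2 - 9*w + 18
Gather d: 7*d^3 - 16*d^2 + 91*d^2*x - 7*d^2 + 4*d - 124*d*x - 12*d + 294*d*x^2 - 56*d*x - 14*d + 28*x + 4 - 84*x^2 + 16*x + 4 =7*d^3 + d^2*(91*x - 23) + d*(294*x^2 - 180*x - 22) - 84*x^2 + 44*x + 8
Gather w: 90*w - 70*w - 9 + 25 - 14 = 20*w + 2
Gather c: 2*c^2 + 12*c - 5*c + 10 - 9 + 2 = 2*c^2 + 7*c + 3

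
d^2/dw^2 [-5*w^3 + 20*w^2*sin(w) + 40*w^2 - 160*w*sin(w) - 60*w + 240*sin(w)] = -20*w^2*sin(w) + 160*w*sin(w) + 80*w*cos(w) - 30*w - 200*sin(w) - 320*cos(w) + 80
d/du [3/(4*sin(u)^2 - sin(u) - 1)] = 3*(1 - 8*sin(u))*cos(u)/(-4*sin(u)^2 + sin(u) + 1)^2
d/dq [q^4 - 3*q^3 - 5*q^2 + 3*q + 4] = 4*q^3 - 9*q^2 - 10*q + 3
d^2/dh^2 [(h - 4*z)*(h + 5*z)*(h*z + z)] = 2*z*(3*h + z + 1)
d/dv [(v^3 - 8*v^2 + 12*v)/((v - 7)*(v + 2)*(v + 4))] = (7*v^4 - 92*v^3 + 116*v^2 + 896*v - 672)/(v^6 - 2*v^5 - 67*v^4 - 44*v^3 + 1268*v^2 + 3808*v + 3136)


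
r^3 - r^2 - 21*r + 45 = (r - 3)^2*(r + 5)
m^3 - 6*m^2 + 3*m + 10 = (m - 5)*(m - 2)*(m + 1)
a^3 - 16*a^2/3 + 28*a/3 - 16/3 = (a - 2)^2*(a - 4/3)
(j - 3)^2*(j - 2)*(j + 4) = j^4 - 4*j^3 - 11*j^2 + 66*j - 72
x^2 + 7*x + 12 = (x + 3)*(x + 4)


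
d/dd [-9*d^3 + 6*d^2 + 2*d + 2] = -27*d^2 + 12*d + 2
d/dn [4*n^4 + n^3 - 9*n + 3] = 16*n^3 + 3*n^2 - 9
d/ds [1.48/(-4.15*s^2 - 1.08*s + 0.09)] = (12.284*s + 1.5984)/(4.15*s^2 + 1.08*s - 0.09)^2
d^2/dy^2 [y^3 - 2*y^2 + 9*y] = 6*y - 4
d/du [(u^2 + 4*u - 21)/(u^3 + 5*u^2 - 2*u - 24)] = (-u^4 - 8*u^3 + 41*u^2 + 162*u - 138)/(u^6 + 10*u^5 + 21*u^4 - 68*u^3 - 236*u^2 + 96*u + 576)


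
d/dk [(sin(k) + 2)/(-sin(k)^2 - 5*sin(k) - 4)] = (sin(k)^2 + 4*sin(k) + 6)*cos(k)/(sin(k)^2 + 5*sin(k) + 4)^2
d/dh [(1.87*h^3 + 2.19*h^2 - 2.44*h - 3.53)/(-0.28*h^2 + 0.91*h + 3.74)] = (-0.5236*h^4 + 3.4034*h^3 + 22.2911*h^2 + 14.4044*h - 5.9133)/(0.0784*h^4 - 0.5096*h^3 - 1.2663*h^2 + 6.8068*h + 13.9876)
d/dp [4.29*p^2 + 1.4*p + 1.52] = 8.58*p + 1.4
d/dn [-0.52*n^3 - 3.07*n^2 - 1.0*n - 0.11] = -1.56*n^2 - 6.14*n - 1.0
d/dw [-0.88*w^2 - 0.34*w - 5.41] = -1.76*w - 0.34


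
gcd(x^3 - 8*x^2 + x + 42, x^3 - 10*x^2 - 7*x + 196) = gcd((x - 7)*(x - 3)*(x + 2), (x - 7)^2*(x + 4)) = x - 7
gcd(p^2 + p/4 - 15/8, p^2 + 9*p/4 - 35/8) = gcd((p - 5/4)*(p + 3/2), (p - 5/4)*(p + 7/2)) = p - 5/4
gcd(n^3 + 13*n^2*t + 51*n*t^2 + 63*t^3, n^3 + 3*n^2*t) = n + 3*t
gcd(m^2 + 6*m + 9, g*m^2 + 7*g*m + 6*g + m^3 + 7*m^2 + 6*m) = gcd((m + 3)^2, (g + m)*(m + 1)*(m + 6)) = 1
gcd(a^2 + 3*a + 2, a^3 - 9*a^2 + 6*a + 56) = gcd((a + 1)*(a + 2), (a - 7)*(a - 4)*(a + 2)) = a + 2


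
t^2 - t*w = t*(t - w)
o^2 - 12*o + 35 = (o - 7)*(o - 5)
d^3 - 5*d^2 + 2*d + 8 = (d - 4)*(d - 2)*(d + 1)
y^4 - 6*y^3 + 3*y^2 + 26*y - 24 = (y - 4)*(y - 3)*(y - 1)*(y + 2)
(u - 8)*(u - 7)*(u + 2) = u^3 - 13*u^2 + 26*u + 112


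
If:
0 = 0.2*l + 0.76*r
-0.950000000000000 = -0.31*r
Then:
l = -11.65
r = 3.06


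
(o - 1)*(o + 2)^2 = o^3 + 3*o^2 - 4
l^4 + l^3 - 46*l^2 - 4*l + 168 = (l - 6)*(l - 2)*(l + 2)*(l + 7)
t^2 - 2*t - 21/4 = (t - 7/2)*(t + 3/2)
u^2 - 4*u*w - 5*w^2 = (u - 5*w)*(u + w)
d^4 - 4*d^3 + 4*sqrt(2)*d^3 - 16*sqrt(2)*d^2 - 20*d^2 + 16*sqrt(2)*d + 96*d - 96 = (d - 2)^2*(d - 2*sqrt(2))*(d + 6*sqrt(2))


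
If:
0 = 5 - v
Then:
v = 5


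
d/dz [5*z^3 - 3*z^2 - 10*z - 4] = 15*z^2 - 6*z - 10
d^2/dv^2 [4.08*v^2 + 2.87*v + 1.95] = 8.16000000000000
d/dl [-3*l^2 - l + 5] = -6*l - 1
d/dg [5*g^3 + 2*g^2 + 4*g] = 15*g^2 + 4*g + 4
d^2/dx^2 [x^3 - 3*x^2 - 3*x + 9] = 6*x - 6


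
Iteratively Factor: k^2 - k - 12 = (k + 3)*(k - 4)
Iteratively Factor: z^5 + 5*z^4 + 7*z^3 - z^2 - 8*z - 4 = (z + 2)*(z^4 + 3*z^3 + z^2 - 3*z - 2) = (z - 1)*(z + 2)*(z^3 + 4*z^2 + 5*z + 2) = (z - 1)*(z + 1)*(z + 2)*(z^2 + 3*z + 2) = (z - 1)*(z + 1)*(z + 2)^2*(z + 1)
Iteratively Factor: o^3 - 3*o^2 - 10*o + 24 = (o + 3)*(o^2 - 6*o + 8) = (o - 4)*(o + 3)*(o - 2)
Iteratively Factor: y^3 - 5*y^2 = (y)*(y^2 - 5*y) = y^2*(y - 5)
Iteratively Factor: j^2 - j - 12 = (j - 4)*(j + 3)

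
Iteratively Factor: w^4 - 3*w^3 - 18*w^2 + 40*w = (w + 4)*(w^3 - 7*w^2 + 10*w) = (w - 5)*(w + 4)*(w^2 - 2*w) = (w - 5)*(w - 2)*(w + 4)*(w)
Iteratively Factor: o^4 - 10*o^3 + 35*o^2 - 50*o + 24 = (o - 1)*(o^3 - 9*o^2 + 26*o - 24) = (o - 4)*(o - 1)*(o^2 - 5*o + 6) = (o - 4)*(o - 3)*(o - 1)*(o - 2)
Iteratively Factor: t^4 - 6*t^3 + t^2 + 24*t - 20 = (t - 1)*(t^3 - 5*t^2 - 4*t + 20) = (t - 2)*(t - 1)*(t^2 - 3*t - 10) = (t - 5)*(t - 2)*(t - 1)*(t + 2)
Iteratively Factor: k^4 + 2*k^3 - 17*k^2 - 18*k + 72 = (k - 3)*(k^3 + 5*k^2 - 2*k - 24) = (k - 3)*(k - 2)*(k^2 + 7*k + 12) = (k - 3)*(k - 2)*(k + 4)*(k + 3)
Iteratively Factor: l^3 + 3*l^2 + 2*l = (l + 1)*(l^2 + 2*l) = l*(l + 1)*(l + 2)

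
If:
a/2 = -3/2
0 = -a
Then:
No Solution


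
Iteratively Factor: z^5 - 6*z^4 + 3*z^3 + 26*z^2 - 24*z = (z)*(z^4 - 6*z^3 + 3*z^2 + 26*z - 24) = z*(z - 3)*(z^3 - 3*z^2 - 6*z + 8) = z*(z - 4)*(z - 3)*(z^2 + z - 2) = z*(z - 4)*(z - 3)*(z - 1)*(z + 2)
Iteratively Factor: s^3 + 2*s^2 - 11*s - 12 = (s + 1)*(s^2 + s - 12) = (s - 3)*(s + 1)*(s + 4)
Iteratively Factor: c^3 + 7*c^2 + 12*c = (c + 3)*(c^2 + 4*c) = (c + 3)*(c + 4)*(c)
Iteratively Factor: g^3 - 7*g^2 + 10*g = (g - 2)*(g^2 - 5*g) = (g - 5)*(g - 2)*(g)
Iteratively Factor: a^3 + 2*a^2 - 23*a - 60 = (a + 4)*(a^2 - 2*a - 15) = (a - 5)*(a + 4)*(a + 3)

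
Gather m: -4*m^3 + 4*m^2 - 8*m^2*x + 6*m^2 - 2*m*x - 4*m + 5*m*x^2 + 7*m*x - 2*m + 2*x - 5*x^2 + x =-4*m^3 + m^2*(10 - 8*x) + m*(5*x^2 + 5*x - 6) - 5*x^2 + 3*x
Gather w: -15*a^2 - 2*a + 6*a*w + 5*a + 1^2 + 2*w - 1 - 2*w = -15*a^2 + 6*a*w + 3*a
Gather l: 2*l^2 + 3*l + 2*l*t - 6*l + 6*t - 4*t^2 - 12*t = 2*l^2 + l*(2*t - 3) - 4*t^2 - 6*t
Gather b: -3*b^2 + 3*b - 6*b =-3*b^2 - 3*b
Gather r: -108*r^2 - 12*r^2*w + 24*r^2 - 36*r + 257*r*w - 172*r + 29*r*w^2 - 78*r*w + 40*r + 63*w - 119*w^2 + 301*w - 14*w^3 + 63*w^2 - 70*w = r^2*(-12*w - 84) + r*(29*w^2 + 179*w - 168) - 14*w^3 - 56*w^2 + 294*w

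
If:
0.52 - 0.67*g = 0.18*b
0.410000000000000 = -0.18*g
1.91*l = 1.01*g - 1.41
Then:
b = 11.37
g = -2.28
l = -1.94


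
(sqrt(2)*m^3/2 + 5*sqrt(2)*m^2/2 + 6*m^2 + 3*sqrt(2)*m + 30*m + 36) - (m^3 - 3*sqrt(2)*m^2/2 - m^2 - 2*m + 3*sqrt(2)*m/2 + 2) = -m^3 + sqrt(2)*m^3/2 + 4*sqrt(2)*m^2 + 7*m^2 + 3*sqrt(2)*m/2 + 32*m + 34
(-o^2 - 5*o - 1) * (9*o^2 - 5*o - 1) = -9*o^4 - 40*o^3 + 17*o^2 + 10*o + 1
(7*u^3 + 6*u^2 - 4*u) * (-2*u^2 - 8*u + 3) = -14*u^5 - 68*u^4 - 19*u^3 + 50*u^2 - 12*u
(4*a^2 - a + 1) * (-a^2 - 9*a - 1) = -4*a^4 - 35*a^3 + 4*a^2 - 8*a - 1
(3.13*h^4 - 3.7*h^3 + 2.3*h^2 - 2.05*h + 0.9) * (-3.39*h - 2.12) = -10.6107*h^5 + 5.9074*h^4 + 0.0470000000000015*h^3 + 2.0735*h^2 + 1.295*h - 1.908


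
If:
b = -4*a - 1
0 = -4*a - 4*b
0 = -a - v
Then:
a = -1/3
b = 1/3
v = 1/3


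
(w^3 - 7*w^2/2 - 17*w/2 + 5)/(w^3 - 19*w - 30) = (w - 1/2)/(w + 3)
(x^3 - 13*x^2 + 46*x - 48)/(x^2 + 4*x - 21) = (x^2 - 10*x + 16)/(x + 7)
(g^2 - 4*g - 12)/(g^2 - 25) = (g^2 - 4*g - 12)/(g^2 - 25)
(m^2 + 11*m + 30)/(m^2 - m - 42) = (m + 5)/(m - 7)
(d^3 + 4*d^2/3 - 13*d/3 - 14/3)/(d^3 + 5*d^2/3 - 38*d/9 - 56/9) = 3*(d + 1)/(3*d + 4)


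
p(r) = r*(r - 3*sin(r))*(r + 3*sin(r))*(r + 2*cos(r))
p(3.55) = 68.06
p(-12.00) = 17498.99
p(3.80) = 93.31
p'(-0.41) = -4.23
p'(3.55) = 93.69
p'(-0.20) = -1.56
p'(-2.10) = -58.37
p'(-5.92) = -622.71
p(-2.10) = -14.99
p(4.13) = 134.89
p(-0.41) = 0.74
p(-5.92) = 813.13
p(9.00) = 5133.83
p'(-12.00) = -5312.64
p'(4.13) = 151.44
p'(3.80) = 108.74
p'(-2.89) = -212.54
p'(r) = r*(1 - 2*sin(r))*(r - 3*sin(r))*(r + 3*sin(r)) + r*(1 - 3*cos(r))*(r + 3*sin(r))*(r + 2*cos(r)) + r*(r - 3*sin(r))*(r + 2*cos(r))*(3*cos(r) + 1) + (r - 3*sin(r))*(r + 3*sin(r))*(r + 2*cos(r))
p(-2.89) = 108.73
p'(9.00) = 2295.55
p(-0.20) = 0.11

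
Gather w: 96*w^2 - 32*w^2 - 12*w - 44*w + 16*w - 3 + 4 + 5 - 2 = 64*w^2 - 40*w + 4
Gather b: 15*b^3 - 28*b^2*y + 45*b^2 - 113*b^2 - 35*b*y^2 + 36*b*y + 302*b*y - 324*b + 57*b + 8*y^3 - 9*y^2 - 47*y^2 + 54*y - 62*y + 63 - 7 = 15*b^3 + b^2*(-28*y - 68) + b*(-35*y^2 + 338*y - 267) + 8*y^3 - 56*y^2 - 8*y + 56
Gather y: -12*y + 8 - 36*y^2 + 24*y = -36*y^2 + 12*y + 8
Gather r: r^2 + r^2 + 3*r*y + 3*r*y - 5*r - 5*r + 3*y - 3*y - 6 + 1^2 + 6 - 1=2*r^2 + r*(6*y - 10)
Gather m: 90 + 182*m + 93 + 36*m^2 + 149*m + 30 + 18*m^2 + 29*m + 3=54*m^2 + 360*m + 216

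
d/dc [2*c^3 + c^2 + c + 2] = 6*c^2 + 2*c + 1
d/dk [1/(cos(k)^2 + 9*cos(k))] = (2*cos(k) + 9)*sin(k)/((cos(k) + 9)^2*cos(k)^2)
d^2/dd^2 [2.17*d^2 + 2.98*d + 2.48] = 4.34000000000000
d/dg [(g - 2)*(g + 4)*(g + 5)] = 3*g^2 + 14*g + 2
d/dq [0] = 0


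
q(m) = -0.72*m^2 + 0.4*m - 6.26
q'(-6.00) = 9.04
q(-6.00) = -34.58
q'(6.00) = -8.24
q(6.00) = -29.78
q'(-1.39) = 2.40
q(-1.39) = -8.21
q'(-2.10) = 3.42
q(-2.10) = -10.28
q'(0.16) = 0.17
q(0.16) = -6.21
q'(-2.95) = 4.65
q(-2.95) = -13.71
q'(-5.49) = 8.31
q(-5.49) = -30.16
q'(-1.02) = 1.87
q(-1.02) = -7.42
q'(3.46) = -4.58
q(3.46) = -13.50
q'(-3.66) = 5.67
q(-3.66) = -17.37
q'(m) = 0.4 - 1.44*m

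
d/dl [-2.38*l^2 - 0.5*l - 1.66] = -4.76*l - 0.5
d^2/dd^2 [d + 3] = 0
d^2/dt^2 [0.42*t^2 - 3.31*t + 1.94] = 0.840000000000000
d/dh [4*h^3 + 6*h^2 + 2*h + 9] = 12*h^2 + 12*h + 2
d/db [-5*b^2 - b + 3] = -10*b - 1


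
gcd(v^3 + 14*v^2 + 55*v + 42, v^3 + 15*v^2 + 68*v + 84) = v^2 + 13*v + 42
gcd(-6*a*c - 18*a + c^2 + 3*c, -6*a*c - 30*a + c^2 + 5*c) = 6*a - c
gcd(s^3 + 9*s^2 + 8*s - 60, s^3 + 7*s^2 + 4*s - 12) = s + 6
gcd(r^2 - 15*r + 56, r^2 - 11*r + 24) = r - 8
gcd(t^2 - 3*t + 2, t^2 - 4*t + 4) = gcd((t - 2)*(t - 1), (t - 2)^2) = t - 2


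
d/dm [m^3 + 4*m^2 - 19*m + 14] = 3*m^2 + 8*m - 19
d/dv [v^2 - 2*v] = 2*v - 2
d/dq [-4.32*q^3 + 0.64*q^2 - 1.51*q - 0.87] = -12.96*q^2 + 1.28*q - 1.51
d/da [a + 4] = 1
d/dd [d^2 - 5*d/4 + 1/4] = 2*d - 5/4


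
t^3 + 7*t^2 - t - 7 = (t - 1)*(t + 1)*(t + 7)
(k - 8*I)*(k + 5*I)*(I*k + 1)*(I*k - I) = -k^4 + k^3 + 4*I*k^3 - 37*k^2 - 4*I*k^2 + 37*k + 40*I*k - 40*I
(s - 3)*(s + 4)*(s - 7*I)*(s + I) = s^4 + s^3 - 6*I*s^3 - 5*s^2 - 6*I*s^2 + 7*s + 72*I*s - 84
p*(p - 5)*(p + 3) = p^3 - 2*p^2 - 15*p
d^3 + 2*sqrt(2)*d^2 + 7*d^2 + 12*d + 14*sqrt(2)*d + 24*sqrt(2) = (d + 3)*(d + 4)*(d + 2*sqrt(2))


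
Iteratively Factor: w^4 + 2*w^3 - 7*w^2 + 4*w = (w)*(w^3 + 2*w^2 - 7*w + 4) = w*(w - 1)*(w^2 + 3*w - 4) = w*(w - 1)*(w + 4)*(w - 1)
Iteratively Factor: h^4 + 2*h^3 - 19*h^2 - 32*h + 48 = (h - 1)*(h^3 + 3*h^2 - 16*h - 48) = (h - 1)*(h + 3)*(h^2 - 16) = (h - 4)*(h - 1)*(h + 3)*(h + 4)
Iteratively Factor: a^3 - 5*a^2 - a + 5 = (a - 5)*(a^2 - 1) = (a - 5)*(a + 1)*(a - 1)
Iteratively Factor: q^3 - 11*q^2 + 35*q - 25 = (q - 5)*(q^2 - 6*q + 5) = (q - 5)^2*(q - 1)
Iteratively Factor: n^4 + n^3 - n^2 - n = (n + 1)*(n^3 - n) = (n - 1)*(n + 1)*(n^2 + n) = (n - 1)*(n + 1)^2*(n)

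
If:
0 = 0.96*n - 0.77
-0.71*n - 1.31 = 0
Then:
No Solution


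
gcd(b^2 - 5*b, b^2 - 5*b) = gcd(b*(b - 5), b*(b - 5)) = b^2 - 5*b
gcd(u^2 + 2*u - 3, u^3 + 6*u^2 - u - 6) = u - 1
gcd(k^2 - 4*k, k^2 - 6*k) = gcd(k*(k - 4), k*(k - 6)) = k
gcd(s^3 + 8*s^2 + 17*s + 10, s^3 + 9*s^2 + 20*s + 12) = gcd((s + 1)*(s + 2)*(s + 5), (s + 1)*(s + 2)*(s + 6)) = s^2 + 3*s + 2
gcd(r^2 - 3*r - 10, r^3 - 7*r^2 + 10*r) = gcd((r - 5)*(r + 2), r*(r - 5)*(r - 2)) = r - 5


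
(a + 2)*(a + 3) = a^2 + 5*a + 6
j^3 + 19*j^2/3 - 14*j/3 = j*(j - 2/3)*(j + 7)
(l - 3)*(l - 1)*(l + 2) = l^3 - 2*l^2 - 5*l + 6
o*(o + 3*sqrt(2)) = o^2 + 3*sqrt(2)*o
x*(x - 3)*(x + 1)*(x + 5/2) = x^4 + x^3/2 - 8*x^2 - 15*x/2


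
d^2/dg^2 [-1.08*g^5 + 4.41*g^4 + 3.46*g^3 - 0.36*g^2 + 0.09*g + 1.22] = -21.6*g^3 + 52.92*g^2 + 20.76*g - 0.72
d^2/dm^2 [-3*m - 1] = 0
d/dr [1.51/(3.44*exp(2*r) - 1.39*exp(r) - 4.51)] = (2.0989 - 10.3888*exp(r))*exp(r)/(-3.44*exp(2*r) + 1.39*exp(r) + 4.51)^2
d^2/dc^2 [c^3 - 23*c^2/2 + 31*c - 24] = 6*c - 23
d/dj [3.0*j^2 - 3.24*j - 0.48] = 6.0*j - 3.24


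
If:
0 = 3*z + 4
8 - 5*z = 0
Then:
No Solution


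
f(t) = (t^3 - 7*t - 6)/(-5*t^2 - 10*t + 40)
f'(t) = (10*t + 10)*(t^3 - 7*t - 6)/(-5*t^2 - 10*t + 40)^2 + (3*t^2 - 7)/(-5*t^2 - 10*t + 40)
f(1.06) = -0.51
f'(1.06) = -0.60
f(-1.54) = 0.03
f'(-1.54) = -0.00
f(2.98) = 0.01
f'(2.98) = -0.59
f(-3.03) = -0.52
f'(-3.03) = 1.27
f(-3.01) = -0.49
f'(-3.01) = 1.21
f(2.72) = 0.20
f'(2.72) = -0.94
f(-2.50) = -0.12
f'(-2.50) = 0.40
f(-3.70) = -3.60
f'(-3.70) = 15.34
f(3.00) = 0.00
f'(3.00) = -0.57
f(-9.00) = 2.44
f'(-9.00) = -0.15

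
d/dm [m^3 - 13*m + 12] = 3*m^2 - 13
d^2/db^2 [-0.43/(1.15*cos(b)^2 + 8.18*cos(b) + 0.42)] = (2.2747*(1 - cos(b)^2)^2 + 12.13503*cos(b)^3 + 29.078922*cos(b)^2 - 25.747368*cos(b) - 59.403984)/(1.15*cos(b)^2 + 8.18*cos(b) + 0.42)^3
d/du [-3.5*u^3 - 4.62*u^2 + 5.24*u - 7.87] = -10.5*u^2 - 9.24*u + 5.24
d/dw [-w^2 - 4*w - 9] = -2*w - 4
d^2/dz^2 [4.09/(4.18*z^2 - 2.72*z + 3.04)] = (-142.924232*z^2 + 93.003328*z + 4.09*(8.36*z - 2.72)*(16.72*z - 5.44) - 103.944896)/(4.18*z^2 - 2.72*z + 3.04)^3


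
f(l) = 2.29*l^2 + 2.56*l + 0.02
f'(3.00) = 16.30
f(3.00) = 28.31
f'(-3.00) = -11.18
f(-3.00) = 12.95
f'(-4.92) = -19.97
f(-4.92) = 42.86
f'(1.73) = 10.48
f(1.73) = 11.30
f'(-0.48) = 0.36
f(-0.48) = -0.68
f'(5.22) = 26.47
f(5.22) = 75.78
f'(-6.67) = -27.99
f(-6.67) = 84.82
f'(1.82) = 10.90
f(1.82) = 12.26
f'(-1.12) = -2.57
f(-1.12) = 0.03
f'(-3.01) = -11.23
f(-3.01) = 13.06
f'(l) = 4.58*l + 2.56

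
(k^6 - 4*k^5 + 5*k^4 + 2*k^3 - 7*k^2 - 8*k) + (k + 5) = k^6 - 4*k^5 + 5*k^4 + 2*k^3 - 7*k^2 - 7*k + 5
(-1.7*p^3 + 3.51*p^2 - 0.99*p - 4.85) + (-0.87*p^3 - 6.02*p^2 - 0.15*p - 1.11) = -2.57*p^3 - 2.51*p^2 - 1.14*p - 5.96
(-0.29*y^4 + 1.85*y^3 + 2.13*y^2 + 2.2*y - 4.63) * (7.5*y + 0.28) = -2.175*y^5 + 13.7938*y^4 + 16.493*y^3 + 17.0964*y^2 - 34.109*y - 1.2964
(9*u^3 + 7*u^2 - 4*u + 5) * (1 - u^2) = -9*u^5 - 7*u^4 + 13*u^3 + 2*u^2 - 4*u + 5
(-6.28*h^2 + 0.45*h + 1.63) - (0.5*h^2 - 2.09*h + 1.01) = -6.78*h^2 + 2.54*h + 0.62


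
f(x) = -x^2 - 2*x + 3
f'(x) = -2*x - 2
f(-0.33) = 3.55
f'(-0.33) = -1.34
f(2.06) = -5.36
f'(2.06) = -6.12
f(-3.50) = -2.25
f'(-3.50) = 5.00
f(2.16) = -5.99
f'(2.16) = -6.32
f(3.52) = -16.43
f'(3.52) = -9.04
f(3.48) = -16.07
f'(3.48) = -8.96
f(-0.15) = 3.28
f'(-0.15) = -1.70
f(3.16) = -13.31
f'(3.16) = -8.32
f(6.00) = -45.00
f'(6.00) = -14.00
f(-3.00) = 0.00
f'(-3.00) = 4.00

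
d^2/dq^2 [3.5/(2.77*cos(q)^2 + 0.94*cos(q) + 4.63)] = (-107.4206*(1 - cos(q)^2)^2 - 27.3399*cos(q)^3 + 122.7485*cos(q)^2 + 69.9125*cos(q) + 23.8301)/(2.77*cos(q)^2 + 0.94*cos(q) + 4.63)^3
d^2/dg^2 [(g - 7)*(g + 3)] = 2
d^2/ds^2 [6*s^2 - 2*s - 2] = 12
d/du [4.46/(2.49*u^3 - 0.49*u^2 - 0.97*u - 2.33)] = (-33.3162*u^2 + 4.3708*u + 4.3262)/(-2.49*u^3 + 0.49*u^2 + 0.97*u + 2.33)^2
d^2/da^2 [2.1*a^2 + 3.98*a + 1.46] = 4.20000000000000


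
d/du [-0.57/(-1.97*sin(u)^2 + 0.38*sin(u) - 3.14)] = (0.2166 - 2.2458*sin(u))*cos(u)/(1.97*sin(u)^2 - 0.38*sin(u) + 3.14)^2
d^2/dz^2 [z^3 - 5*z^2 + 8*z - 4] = 6*z - 10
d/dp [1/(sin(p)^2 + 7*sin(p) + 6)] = -(2*sin(p) + 7)*cos(p)/(sin(p)^2 + 7*sin(p) + 6)^2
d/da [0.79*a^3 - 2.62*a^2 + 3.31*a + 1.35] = 2.37*a^2 - 5.24*a + 3.31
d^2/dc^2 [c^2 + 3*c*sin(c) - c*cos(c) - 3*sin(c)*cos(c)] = -3*c*sin(c) + c*cos(c) + 2*sin(c) + 6*sin(2*c) + 6*cos(c) + 2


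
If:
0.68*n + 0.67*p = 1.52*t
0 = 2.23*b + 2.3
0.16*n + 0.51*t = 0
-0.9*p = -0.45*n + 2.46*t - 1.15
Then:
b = -1.03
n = -0.41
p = 0.72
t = 0.13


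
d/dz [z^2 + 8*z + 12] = 2*z + 8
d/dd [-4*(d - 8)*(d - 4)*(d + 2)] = -12*d^2 + 80*d - 32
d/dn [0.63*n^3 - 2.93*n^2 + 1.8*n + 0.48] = 1.89*n^2 - 5.86*n + 1.8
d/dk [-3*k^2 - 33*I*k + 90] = -6*k - 33*I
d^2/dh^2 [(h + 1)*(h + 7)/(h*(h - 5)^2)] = 2*(h^4 + 34*h^3 + 42*h^2 - 140*h + 175)/(h^3*(h^4 - 20*h^3 + 150*h^2 - 500*h + 625))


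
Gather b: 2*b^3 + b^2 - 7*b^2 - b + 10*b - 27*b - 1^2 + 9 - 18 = 2*b^3 - 6*b^2 - 18*b - 10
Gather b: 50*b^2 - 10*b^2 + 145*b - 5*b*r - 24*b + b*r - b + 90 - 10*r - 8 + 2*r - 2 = 40*b^2 + b*(120 - 4*r) - 8*r + 80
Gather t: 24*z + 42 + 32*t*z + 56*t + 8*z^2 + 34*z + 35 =t*(32*z + 56) + 8*z^2 + 58*z + 77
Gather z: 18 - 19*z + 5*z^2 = 5*z^2 - 19*z + 18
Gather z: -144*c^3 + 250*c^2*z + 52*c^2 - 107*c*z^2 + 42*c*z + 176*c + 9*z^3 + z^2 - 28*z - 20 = -144*c^3 + 52*c^2 + 176*c + 9*z^3 + z^2*(1 - 107*c) + z*(250*c^2 + 42*c - 28) - 20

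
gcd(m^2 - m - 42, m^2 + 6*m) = m + 6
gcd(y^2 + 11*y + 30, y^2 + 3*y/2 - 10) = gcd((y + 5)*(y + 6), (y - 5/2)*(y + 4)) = 1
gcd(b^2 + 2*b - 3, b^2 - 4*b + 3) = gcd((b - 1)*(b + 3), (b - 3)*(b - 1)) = b - 1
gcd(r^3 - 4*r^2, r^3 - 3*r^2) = r^2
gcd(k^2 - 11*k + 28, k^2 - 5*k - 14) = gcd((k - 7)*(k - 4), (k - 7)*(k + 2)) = k - 7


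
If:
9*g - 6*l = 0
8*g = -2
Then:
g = -1/4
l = -3/8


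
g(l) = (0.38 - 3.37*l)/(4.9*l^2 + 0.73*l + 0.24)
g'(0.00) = -18.86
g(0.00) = 1.58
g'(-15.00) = 0.00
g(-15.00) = 0.05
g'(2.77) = 0.07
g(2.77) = -0.22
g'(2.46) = 0.09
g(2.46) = -0.25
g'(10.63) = 0.01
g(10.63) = -0.06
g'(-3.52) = 0.06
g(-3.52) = 0.21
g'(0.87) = 0.39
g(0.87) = -0.56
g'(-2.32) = 0.16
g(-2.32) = 0.33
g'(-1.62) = 0.34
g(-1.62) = 0.49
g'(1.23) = 0.26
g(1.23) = -0.44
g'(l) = (0.38 - 3.37*l)*(-9.8*l - 0.73)/(4.9*l^2 + 0.73*l + 0.24)^2 - 3.37/(4.9*l^2 + 0.73*l + 0.24) = (16.513*l^2 - 3.724*l - 1.0862)/(24.01*l^4 + 7.154*l^3 + 2.8849*l^2 + 0.3504*l + 0.0576)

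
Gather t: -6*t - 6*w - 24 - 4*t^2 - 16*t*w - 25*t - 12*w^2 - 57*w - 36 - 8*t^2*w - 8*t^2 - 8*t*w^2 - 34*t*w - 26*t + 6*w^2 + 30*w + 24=t^2*(-8*w - 12) + t*(-8*w^2 - 50*w - 57) - 6*w^2 - 33*w - 36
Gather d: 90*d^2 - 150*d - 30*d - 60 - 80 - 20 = 90*d^2 - 180*d - 160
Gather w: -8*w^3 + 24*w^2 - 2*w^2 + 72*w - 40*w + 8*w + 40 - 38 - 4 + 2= -8*w^3 + 22*w^2 + 40*w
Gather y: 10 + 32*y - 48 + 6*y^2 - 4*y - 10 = 6*y^2 + 28*y - 48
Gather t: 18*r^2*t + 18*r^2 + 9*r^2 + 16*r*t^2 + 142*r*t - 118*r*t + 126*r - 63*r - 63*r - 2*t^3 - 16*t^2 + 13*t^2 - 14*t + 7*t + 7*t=27*r^2 - 2*t^3 + t^2*(16*r - 3) + t*(18*r^2 + 24*r)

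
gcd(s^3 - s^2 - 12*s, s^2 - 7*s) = s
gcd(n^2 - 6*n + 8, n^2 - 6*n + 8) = n^2 - 6*n + 8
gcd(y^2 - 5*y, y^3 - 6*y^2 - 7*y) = y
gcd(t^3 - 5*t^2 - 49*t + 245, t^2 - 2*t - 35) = t - 7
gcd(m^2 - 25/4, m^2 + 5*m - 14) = 1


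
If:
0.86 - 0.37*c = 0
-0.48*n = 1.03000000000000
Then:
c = 2.32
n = -2.15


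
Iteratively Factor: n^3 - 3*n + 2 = (n - 1)*(n^2 + n - 2) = (n - 1)*(n + 2)*(n - 1)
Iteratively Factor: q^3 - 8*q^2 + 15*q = (q)*(q^2 - 8*q + 15) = q*(q - 5)*(q - 3)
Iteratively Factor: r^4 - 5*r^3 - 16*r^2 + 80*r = (r)*(r^3 - 5*r^2 - 16*r + 80) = r*(r - 5)*(r^2 - 16) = r*(r - 5)*(r - 4)*(r + 4)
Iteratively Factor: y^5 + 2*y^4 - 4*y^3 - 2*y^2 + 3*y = (y + 1)*(y^4 + y^3 - 5*y^2 + 3*y) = (y - 1)*(y + 1)*(y^3 + 2*y^2 - 3*y) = (y - 1)*(y + 1)*(y + 3)*(y^2 - y) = (y - 1)^2*(y + 1)*(y + 3)*(y)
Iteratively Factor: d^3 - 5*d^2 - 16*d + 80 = (d + 4)*(d^2 - 9*d + 20) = (d - 5)*(d + 4)*(d - 4)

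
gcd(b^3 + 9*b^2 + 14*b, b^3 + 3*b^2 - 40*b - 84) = b^2 + 9*b + 14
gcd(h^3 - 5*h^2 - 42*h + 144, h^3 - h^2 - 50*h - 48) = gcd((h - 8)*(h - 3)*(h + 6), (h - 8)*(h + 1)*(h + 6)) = h^2 - 2*h - 48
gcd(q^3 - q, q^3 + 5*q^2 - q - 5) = q^2 - 1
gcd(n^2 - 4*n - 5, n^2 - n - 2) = n + 1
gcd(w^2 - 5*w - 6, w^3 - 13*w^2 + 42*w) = w - 6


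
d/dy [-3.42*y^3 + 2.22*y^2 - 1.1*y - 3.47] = -10.26*y^2 + 4.44*y - 1.1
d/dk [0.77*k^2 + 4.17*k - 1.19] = 1.54*k + 4.17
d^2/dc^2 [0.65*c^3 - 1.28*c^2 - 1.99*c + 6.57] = 3.9*c - 2.56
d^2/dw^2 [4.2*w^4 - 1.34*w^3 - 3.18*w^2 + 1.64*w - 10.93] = 50.4*w^2 - 8.04*w - 6.36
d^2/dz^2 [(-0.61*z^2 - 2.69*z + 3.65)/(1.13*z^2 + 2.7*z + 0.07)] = (-3.147502*z^3 + 28.253616*z^2 + 68.093574*z + 53.650412)/(1.442897*z^6 + 10.34289*z^5 + 24.981249*z^4 + 20.96442*z^3 + 1.547511*z^2 + 0.03969*z + 0.000343)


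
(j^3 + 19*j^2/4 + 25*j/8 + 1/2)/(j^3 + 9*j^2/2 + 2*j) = (j + 1/4)/j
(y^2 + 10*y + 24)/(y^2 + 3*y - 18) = (y + 4)/(y - 3)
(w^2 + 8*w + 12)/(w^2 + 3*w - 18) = (w + 2)/(w - 3)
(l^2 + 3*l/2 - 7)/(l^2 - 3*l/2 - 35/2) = (l - 2)/(l - 5)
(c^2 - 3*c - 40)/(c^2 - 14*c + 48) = (c + 5)/(c - 6)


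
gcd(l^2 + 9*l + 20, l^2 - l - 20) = l + 4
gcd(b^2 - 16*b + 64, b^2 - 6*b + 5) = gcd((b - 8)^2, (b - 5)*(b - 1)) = 1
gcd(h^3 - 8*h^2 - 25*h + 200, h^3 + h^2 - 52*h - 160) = h^2 - 3*h - 40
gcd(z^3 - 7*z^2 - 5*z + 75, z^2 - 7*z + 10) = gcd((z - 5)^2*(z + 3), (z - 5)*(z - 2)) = z - 5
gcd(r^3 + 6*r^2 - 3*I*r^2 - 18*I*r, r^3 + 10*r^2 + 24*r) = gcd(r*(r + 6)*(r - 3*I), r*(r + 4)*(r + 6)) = r^2 + 6*r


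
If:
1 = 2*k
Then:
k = 1/2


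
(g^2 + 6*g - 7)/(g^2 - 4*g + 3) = (g + 7)/(g - 3)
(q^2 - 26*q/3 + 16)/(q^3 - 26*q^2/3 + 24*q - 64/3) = (q - 6)/(q^2 - 6*q + 8)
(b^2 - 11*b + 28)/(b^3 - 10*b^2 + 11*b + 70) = (b - 4)/(b^2 - 3*b - 10)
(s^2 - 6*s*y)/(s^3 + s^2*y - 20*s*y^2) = (s - 6*y)/(s^2 + s*y - 20*y^2)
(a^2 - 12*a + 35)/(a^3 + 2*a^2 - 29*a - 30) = (a - 7)/(a^2 + 7*a + 6)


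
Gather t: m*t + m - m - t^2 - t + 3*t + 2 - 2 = -t^2 + t*(m + 2)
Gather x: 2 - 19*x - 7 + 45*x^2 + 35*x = 45*x^2 + 16*x - 5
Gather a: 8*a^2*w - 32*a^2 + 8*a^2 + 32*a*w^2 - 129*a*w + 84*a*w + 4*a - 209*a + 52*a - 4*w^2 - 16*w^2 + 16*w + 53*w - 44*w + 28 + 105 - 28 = a^2*(8*w - 24) + a*(32*w^2 - 45*w - 153) - 20*w^2 + 25*w + 105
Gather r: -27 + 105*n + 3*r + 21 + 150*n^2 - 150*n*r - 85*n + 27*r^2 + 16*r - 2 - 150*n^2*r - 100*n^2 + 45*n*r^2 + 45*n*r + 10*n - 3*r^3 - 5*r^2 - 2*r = 50*n^2 + 30*n - 3*r^3 + r^2*(45*n + 22) + r*(-150*n^2 - 105*n + 17) - 8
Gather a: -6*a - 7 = -6*a - 7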